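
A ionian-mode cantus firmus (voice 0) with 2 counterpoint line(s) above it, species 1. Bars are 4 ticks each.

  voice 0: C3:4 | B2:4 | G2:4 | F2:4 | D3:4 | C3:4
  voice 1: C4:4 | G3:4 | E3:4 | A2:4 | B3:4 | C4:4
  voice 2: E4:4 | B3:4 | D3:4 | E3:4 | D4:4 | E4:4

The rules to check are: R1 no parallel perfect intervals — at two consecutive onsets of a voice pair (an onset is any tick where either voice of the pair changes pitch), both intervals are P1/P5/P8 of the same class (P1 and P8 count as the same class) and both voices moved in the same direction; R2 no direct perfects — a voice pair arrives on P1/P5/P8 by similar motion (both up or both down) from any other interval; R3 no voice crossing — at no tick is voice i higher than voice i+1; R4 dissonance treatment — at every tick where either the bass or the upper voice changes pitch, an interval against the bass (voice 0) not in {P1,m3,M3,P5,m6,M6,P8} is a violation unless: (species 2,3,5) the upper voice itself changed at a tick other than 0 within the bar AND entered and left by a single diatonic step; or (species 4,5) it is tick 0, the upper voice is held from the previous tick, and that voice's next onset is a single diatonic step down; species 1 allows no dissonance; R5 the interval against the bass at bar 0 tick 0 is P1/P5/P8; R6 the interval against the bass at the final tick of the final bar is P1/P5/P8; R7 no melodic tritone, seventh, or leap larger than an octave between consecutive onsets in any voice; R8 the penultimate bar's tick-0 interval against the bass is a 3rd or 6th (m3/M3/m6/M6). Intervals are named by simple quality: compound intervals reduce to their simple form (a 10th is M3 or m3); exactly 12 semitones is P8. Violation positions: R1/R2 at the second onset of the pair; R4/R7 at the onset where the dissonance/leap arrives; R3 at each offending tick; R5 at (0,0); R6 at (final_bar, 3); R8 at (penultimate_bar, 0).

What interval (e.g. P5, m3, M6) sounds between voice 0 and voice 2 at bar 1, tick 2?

voice 0=B2 voice 2=B3 -> P8

P8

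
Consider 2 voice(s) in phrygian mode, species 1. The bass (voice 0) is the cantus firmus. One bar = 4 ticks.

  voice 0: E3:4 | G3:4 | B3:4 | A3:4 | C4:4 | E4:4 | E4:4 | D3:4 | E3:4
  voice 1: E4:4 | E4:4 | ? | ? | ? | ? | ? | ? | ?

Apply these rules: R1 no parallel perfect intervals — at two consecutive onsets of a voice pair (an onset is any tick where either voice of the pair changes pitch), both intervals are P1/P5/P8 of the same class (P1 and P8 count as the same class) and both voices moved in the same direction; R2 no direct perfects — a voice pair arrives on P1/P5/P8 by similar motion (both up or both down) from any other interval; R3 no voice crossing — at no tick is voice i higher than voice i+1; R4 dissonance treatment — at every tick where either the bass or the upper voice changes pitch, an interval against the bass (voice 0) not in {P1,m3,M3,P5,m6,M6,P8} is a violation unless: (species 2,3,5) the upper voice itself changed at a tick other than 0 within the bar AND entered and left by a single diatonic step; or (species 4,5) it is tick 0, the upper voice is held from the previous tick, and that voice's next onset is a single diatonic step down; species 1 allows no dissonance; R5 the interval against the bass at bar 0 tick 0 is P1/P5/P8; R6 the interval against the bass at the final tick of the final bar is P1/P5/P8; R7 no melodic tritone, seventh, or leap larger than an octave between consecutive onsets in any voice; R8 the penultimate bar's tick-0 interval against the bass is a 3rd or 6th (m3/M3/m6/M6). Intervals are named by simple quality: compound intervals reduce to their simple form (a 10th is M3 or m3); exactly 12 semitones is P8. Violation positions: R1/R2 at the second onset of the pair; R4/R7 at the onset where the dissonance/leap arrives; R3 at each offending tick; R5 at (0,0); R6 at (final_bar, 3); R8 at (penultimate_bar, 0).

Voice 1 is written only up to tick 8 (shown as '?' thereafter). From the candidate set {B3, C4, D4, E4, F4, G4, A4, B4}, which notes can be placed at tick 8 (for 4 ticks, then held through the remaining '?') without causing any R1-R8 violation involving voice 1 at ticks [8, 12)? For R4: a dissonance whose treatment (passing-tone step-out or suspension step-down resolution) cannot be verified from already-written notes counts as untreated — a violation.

B3: legal
C4: violates R4
D4: legal
E4: violates R4
F4: violates R4
G4: legal
A4: violates R4
B4: violates R2

{B3, D4, G4}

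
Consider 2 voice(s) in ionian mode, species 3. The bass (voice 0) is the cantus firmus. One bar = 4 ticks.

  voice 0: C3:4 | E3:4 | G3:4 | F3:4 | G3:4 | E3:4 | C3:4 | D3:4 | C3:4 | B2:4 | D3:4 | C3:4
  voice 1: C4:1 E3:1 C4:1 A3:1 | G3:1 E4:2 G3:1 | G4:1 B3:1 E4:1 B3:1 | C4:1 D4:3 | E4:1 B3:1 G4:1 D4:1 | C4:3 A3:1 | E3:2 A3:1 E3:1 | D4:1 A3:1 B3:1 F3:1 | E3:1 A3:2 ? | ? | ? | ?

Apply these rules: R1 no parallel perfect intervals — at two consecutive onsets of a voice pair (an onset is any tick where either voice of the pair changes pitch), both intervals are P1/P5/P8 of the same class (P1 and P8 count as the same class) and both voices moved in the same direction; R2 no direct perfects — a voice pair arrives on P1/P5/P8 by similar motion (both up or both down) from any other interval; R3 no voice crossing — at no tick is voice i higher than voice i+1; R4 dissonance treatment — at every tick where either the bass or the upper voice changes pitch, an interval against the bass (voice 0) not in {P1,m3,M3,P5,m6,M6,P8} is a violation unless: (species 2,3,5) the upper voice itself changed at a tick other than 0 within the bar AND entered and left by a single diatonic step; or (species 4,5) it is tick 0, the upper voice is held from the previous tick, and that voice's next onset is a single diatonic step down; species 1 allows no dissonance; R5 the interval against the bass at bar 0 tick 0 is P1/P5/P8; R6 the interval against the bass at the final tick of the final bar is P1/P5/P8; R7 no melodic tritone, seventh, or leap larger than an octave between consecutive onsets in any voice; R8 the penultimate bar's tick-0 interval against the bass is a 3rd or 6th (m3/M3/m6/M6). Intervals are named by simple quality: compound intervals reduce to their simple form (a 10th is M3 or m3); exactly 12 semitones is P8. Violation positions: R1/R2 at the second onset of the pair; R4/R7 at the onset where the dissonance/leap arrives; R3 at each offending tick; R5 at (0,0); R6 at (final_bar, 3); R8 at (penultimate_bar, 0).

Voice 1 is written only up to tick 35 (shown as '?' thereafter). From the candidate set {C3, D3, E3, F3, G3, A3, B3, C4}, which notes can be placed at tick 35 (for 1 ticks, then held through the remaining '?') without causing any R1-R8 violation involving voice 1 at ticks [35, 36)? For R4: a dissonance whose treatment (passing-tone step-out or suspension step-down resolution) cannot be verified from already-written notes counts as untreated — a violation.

C3: legal
D3: violates R4
E3: legal
F3: violates R4
G3: legal
A3: legal
B3: violates R4
C4: legal

{A3, C3, C4, E3, G3}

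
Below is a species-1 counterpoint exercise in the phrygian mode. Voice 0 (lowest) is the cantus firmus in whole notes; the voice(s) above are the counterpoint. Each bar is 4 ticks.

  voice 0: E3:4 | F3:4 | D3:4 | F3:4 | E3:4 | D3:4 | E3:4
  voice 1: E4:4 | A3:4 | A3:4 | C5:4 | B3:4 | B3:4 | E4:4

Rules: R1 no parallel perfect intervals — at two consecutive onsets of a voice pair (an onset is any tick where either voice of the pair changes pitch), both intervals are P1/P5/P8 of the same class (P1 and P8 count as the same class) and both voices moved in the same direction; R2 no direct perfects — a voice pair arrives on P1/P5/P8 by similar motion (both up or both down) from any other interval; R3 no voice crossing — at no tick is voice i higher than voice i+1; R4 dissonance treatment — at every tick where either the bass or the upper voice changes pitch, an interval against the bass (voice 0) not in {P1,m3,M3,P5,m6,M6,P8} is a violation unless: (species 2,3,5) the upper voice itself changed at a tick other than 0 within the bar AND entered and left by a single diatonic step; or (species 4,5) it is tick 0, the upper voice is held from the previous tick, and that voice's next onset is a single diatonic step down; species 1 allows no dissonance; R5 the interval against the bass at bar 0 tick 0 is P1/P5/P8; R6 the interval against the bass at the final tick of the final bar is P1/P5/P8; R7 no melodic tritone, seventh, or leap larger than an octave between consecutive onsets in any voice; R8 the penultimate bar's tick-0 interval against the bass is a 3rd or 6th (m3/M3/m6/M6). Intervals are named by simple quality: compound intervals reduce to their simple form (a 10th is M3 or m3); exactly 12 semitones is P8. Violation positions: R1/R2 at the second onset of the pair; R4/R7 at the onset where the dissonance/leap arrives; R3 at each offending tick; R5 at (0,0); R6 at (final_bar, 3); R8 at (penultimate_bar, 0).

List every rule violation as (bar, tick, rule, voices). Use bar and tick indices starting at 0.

bar 0: v0=E3 v1=E4 downbeat P8
bar 1: v0=F3 v1=A3 downbeat M3
bar 2: v0=D3 v1=A3 downbeat P5
bar 3: v0=F3 v1=C5 downbeat P5
bar 4: v0=E3 v1=B3 downbeat P5
bar 5: v0=D3 v1=B3 downbeat M6
bar 6: v0=E3 v1=E4 downbeat P8
  -> R1 @ bar 3 tick 0 v(0, 1): D3/A3 P5 -> F3/C5 P5 similar
  -> R7 @ bar 3 tick 0 v(1,): A3->C5 leap 15st
  -> R1 @ bar 4 tick 0 v(0, 1): F3/C5 P5 -> E3/B3 P5 similar
  -> R7 @ bar 4 tick 0 v(1,): C5->B3 leap 13st
  -> R2 @ bar 6 tick 0 v(0, 1): D3/B3 M6 -> E3/E4 P8 similar

(3, 0, R1, (0, 1))
(3, 0, R7, (1,))
(4, 0, R1, (0, 1))
(4, 0, R7, (1,))
(6, 0, R2, (0, 1))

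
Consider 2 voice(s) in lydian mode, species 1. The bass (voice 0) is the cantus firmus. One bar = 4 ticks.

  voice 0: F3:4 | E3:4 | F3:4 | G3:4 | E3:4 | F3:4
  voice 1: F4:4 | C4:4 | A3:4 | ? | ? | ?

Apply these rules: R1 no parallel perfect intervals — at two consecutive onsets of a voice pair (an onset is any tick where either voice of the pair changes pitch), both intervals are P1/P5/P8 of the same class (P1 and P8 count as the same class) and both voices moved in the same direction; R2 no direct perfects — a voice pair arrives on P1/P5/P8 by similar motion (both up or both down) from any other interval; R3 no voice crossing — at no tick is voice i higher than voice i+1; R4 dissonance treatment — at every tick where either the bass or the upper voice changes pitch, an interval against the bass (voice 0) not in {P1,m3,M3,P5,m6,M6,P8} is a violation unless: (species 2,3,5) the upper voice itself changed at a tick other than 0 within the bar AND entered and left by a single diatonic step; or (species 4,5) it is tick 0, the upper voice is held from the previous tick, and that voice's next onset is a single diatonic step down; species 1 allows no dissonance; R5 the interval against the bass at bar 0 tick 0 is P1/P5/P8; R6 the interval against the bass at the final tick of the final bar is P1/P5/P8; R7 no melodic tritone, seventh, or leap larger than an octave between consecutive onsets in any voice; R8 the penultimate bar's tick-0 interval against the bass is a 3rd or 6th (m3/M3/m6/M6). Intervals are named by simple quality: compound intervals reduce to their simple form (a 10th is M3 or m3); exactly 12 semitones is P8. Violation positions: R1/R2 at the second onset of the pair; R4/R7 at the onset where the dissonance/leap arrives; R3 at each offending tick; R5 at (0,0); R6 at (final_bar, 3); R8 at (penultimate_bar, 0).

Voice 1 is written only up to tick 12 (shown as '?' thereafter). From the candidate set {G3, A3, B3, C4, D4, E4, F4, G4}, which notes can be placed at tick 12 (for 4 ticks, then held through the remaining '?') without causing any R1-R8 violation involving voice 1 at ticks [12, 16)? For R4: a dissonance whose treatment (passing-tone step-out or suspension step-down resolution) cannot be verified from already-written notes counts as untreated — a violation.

G3: legal
A3: violates R4
B3: legal
C4: violates R4
D4: violates R2
E4: legal
F4: violates R4
G4: violates R2,R7

{B3, E4, G3}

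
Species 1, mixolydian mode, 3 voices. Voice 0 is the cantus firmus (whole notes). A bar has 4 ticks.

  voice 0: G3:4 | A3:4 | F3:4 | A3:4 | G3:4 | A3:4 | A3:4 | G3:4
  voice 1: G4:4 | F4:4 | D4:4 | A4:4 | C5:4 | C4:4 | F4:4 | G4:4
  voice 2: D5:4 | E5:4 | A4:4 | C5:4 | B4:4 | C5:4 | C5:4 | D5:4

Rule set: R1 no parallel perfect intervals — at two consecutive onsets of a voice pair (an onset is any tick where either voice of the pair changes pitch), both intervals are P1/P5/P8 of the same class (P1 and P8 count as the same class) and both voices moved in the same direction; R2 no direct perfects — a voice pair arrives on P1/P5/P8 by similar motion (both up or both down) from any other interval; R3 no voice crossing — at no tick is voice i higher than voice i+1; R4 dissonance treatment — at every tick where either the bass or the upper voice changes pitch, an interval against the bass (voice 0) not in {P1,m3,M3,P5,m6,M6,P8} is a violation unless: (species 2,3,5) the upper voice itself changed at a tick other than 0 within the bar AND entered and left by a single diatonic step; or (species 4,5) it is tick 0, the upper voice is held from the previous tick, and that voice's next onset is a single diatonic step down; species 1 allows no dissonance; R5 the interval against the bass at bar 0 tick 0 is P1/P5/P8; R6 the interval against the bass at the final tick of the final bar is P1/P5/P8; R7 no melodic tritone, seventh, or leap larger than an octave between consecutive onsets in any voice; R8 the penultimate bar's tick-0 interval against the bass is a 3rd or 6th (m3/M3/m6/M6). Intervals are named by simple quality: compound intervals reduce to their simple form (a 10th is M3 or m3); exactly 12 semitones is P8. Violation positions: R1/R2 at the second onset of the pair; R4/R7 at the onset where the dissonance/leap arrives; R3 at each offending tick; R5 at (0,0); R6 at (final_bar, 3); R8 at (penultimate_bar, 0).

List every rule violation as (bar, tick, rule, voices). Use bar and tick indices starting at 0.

(1, 0, R1, (0, 2))
(2, 0, R2, (1, 2))
(3, 0, R2, (0, 1))
(4, 0, R3, (1, 2))
(4, 0, R4, (0, 1))
(4, 1, R3, (1, 2))
(4, 2, R3, (1, 2))
(4, 3, R3, (1, 2))
(7, 0, R1, (1, 2))

bar 0: v0=G3 v1=G4 v2=D5 downbeat P5
bar 1: v0=A3 v1=F4 v2=E5 downbeat P5
bar 2: v0=F3 v1=D4 v2=A4 downbeat M3
bar 3: v0=A3 v1=A4 v2=C5 downbeat m3
bar 4: v0=G3 v1=C5 v2=B4 downbeat M3
bar 5: v0=A3 v1=C4 v2=C5 downbeat m3
bar 6: v0=A3 v1=F4 v2=C5 downbeat m3
bar 7: v0=G3 v1=G4 v2=D5 downbeat P5
  -> R1 @ bar 1 tick 0 v(0, 2): G3/D5 P5 -> A3/E5 P5 similar
  -> R2 @ bar 2 tick 0 v(1, 2): F4/E5 M7 -> D4/A4 P5 similar
  -> R2 @ bar 3 tick 0 v(0, 1): F3/D4 M6 -> A3/A4 P8 similar
  -> R3 @ bar 4 tick 0 v(1, 2): C5 above B4
  -> R4 @ bar 4 tick 0 v(0, 1): G3/C5 P4 untreated
  -> R3 @ bar 4 tick 1 v(1, 2): C5 above B4
  -> R3 @ bar 4 tick 2 v(1, 2): C5 above B4
  -> R3 @ bar 4 tick 3 v(1, 2): C5 above B4
  -> R1 @ bar 7 tick 0 v(1, 2): F4/C5 P5 -> G4/D5 P5 similar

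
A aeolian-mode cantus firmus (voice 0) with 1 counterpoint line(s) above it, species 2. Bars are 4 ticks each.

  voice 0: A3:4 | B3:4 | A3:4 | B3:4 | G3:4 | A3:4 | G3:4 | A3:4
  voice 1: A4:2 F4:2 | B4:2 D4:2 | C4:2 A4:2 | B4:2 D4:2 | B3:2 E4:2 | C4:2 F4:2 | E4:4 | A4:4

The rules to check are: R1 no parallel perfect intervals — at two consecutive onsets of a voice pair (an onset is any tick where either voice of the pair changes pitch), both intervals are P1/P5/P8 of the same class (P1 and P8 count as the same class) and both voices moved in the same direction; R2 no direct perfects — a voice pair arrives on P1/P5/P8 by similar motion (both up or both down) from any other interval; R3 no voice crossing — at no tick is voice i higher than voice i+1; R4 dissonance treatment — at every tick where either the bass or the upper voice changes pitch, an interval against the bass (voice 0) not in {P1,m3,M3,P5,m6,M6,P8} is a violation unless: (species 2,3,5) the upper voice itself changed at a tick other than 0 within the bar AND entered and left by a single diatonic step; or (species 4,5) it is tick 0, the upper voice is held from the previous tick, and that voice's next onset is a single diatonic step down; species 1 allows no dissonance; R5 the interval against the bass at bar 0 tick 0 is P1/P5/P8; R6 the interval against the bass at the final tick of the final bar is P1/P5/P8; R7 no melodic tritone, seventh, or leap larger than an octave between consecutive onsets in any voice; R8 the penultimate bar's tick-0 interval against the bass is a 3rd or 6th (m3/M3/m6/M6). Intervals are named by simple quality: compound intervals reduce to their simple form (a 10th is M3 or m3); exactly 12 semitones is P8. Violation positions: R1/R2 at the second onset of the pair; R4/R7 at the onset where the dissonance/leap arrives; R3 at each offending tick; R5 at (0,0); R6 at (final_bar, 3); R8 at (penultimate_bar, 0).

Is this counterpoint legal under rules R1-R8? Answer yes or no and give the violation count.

bar 0: v0=A3 v1=A4 (P8)
bar 1: v0=B3 v1=B4 (P8)
bar 2: v0=A3 v1=C4 (m3)
bar 3: v0=B3 v1=B4 (P8)
bar 4: v0=G3 v1=B3 (M3)
bar 5: v0=A3 v1=C4 (m3)
bar 6: v0=G3 v1=E4 (M6)
bar 7: v0=A3 v1=A4 (P8)
  R2 @ bar1.0: A3/F4 m6 -> B3/B4 P8 similar
  R7 @ bar1.0: F4->B4 leap 6st
  R1 @ bar3.0: A3/A4 P8 -> B3/B4 P8 similar
  R2 @ bar7.0: G3/E4 M6 -> A3/A4 P8 similar

No (4 violations)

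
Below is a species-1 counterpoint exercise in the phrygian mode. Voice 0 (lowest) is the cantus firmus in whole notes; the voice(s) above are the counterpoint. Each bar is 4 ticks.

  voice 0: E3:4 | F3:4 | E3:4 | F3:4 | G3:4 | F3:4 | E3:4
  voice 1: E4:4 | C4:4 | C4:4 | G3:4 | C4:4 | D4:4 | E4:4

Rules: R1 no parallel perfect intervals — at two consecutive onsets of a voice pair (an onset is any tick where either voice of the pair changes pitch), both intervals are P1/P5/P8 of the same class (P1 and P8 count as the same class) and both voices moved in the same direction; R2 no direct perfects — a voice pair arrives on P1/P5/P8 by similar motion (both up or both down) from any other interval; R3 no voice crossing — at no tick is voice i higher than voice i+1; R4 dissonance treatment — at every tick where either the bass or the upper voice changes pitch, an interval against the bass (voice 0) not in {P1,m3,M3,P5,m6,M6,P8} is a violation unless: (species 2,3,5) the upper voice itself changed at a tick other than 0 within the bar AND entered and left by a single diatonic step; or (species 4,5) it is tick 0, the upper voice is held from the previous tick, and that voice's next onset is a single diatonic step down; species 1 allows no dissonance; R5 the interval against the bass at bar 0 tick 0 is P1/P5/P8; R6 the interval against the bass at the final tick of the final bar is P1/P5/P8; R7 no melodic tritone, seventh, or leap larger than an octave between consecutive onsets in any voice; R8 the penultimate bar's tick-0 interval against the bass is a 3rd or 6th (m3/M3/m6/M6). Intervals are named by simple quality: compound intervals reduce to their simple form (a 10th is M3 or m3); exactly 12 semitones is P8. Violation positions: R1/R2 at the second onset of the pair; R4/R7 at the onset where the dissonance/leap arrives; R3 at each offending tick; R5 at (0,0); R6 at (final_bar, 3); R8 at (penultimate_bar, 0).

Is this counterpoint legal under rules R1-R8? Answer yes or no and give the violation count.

No (2 violations)

bar 0: v0=E3 v1=E4 (P8)
bar 1: v0=F3 v1=C4 (P5)
bar 2: v0=E3 v1=C4 (m6)
bar 3: v0=F3 v1=G3 (M2)
bar 4: v0=G3 v1=C4 (P4)
bar 5: v0=F3 v1=D4 (M6)
bar 6: v0=E3 v1=E4 (P8)
  R4 @ bar3.0: F3/G3 M2 untreated
  R4 @ bar4.0: G3/C4 P4 untreated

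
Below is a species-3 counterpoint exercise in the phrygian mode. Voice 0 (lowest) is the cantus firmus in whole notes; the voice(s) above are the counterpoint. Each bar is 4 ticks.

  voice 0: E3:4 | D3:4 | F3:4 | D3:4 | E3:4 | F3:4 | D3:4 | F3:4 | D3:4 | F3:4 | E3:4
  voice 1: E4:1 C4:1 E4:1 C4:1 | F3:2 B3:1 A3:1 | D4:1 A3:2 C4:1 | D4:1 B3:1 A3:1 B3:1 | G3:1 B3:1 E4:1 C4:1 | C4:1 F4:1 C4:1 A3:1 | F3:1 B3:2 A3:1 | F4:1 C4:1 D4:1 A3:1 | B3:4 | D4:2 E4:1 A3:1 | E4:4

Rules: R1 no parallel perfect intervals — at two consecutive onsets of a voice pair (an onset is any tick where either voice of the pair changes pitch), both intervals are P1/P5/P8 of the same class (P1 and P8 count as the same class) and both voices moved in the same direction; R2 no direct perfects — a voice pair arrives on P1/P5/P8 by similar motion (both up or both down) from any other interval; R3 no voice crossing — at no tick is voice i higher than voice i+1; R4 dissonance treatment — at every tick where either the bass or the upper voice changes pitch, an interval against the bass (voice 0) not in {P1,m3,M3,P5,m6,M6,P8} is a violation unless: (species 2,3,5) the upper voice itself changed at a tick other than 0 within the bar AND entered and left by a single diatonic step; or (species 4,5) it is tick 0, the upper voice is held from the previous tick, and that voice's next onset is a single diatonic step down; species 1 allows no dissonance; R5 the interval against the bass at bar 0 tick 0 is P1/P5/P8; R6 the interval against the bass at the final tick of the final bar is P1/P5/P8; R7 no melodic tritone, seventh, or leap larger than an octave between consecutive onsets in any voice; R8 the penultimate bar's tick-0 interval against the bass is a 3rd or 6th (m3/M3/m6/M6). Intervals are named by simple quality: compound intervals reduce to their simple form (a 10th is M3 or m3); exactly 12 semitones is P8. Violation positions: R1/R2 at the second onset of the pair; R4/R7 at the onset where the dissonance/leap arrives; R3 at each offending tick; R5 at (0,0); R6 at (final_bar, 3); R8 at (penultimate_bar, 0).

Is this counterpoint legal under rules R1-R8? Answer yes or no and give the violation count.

bar 0: v0=E3 v1=E4 (P8)
bar 1: v0=D3 v1=F3 (m3)
bar 2: v0=F3 v1=D4 (M6)
bar 3: v0=D3 v1=D4 (P8)
bar 4: v0=E3 v1=G3 (m3)
bar 5: v0=F3 v1=C4 (P5)
bar 6: v0=D3 v1=F3 (m3)
bar 7: v0=F3 v1=F4 (P8)
bar 8: v0=D3 v1=B3 (M6)
bar 9: v0=F3 v1=D4 (M6)
bar 10: v0=E3 v1=E4 (P8)
  R7 @ bar1.2: F3->B3 leap 6st
  R7 @ bar6.1: F3->B3 leap 6st
  R2 @ bar7.0: D3/A3 P5 -> F3/F4 P8 similar
  R4 @ bar9.2: F3/E4 M7 untreated

No (4 violations)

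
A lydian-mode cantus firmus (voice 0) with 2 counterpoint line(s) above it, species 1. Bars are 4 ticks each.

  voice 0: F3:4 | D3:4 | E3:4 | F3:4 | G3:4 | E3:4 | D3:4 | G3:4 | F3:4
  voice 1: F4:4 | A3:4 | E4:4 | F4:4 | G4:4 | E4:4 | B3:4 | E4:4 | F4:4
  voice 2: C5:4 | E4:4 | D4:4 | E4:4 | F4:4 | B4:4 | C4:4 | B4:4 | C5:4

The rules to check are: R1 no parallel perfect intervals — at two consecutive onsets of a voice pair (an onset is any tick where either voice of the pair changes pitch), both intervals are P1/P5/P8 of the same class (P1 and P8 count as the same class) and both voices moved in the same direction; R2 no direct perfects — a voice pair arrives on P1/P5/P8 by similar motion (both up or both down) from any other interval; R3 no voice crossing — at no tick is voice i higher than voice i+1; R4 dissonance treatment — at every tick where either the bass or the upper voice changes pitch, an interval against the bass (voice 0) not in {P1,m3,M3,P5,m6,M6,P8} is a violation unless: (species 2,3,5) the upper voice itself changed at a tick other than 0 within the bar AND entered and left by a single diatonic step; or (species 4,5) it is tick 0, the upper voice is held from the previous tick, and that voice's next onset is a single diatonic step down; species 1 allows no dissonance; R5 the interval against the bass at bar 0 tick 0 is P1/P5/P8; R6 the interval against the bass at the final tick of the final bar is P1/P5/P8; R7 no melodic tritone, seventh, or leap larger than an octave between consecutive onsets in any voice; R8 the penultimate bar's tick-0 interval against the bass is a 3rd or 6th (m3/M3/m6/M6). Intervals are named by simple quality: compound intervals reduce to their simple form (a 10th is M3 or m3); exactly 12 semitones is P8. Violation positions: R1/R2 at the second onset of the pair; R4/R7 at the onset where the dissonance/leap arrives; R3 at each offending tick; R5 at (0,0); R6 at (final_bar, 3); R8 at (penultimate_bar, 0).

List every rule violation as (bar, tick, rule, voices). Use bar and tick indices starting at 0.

bar 0: v0=F3 v1=F4 v2=C5 downbeat P5
bar 1: v0=D3 v1=A3 v2=E4 downbeat M2
bar 2: v0=E3 v1=E4 v2=D4 downbeat m7
bar 3: v0=F3 v1=F4 v2=E4 downbeat M7
bar 4: v0=G3 v1=G4 v2=F4 downbeat m7
bar 5: v0=E3 v1=E4 v2=B4 downbeat P5
bar 6: v0=D3 v1=B3 v2=C4 downbeat m7
bar 7: v0=G3 v1=E4 v2=B4 downbeat M3
bar 8: v0=F3 v1=F4 v2=C5 downbeat P5
  -> R1 @ bar 1 tick 0 v(1, 2): F4/C5 P5 -> A3/E4 P5 similar
  -> R2 @ bar 1 tick 0 v(0, 1): F3/F4 P8 -> D3/A3 P5 similar
  -> R4 @ bar 1 tick 0 v(0, 2): D3/E4 M2 untreated
  -> R2 @ bar 2 tick 0 v(0, 1): D3/A3 P5 -> E3/E4 P8 similar
  -> R3 @ bar 2 tick 0 v(1, 2): E4 above D4
  -> R4 @ bar 2 tick 0 v(0, 2): E3/D4 m7 untreated
  -> R3 @ bar 2 tick 1 v(1, 2): E4 above D4
  -> R3 @ bar 2 tick 2 v(1, 2): E4 above D4
  -> R3 @ bar 2 tick 3 v(1, 2): E4 above D4
  -> R1 @ bar 3 tick 0 v(0, 1): E3/E4 P8 -> F3/F4 P8 similar
  -> R3 @ bar 3 tick 0 v(1, 2): F4 above E4
  -> R4 @ bar 3 tick 0 v(0, 2): F3/E4 M7 untreated
  -> R3 @ bar 3 tick 1 v(1, 2): F4 above E4
  -> R3 @ bar 3 tick 2 v(1, 2): F4 above E4
  -> R3 @ bar 3 tick 3 v(1, 2): F4 above E4
  -> R1 @ bar 4 tick 0 v(0, 1): F3/F4 P8 -> G3/G4 P8 similar
  -> R3 @ bar 4 tick 0 v(1, 2): G4 above F4
  -> R4 @ bar 4 tick 0 v(0, 2): G3/F4 m7 untreated
  -> R3 @ bar 4 tick 1 v(1, 2): G4 above F4
  -> R3 @ bar 4 tick 2 v(1, 2): G4 above F4
  -> R3 @ bar 4 tick 3 v(1, 2): G4 above F4
  -> R1 @ bar 5 tick 0 v(0, 1): G3/G4 P8 -> E3/E4 P8 similar
  -> R7 @ bar 5 tick 0 v(2,): F4->B4 leap 6st
  -> R4 @ bar 6 tick 0 v(0, 2): D3/C4 m7 untreated
  -> R7 @ bar 6 tick 0 v(2,): B4->C4 leap 11st
  -> R2 @ bar 7 tick 0 v(1, 2): B3/C4 m2 -> E4/B4 P5 similar
  -> R7 @ bar 7 tick 0 v(2,): C4->B4 leap 11st
  -> R1 @ bar 8 tick 0 v(1, 2): E4/B4 P5 -> F4/C5 P5 similar

(1, 0, R1, (1, 2))
(1, 0, R2, (0, 1))
(1, 0, R4, (0, 2))
(2, 0, R2, (0, 1))
(2, 0, R3, (1, 2))
(2, 0, R4, (0, 2))
(2, 1, R3, (1, 2))
(2, 2, R3, (1, 2))
(2, 3, R3, (1, 2))
(3, 0, R1, (0, 1))
(3, 0, R3, (1, 2))
(3, 0, R4, (0, 2))
(3, 1, R3, (1, 2))
(3, 2, R3, (1, 2))
(3, 3, R3, (1, 2))
(4, 0, R1, (0, 1))
(4, 0, R3, (1, 2))
(4, 0, R4, (0, 2))
(4, 1, R3, (1, 2))
(4, 2, R3, (1, 2))
(4, 3, R3, (1, 2))
(5, 0, R1, (0, 1))
(5, 0, R7, (2,))
(6, 0, R4, (0, 2))
(6, 0, R7, (2,))
(7, 0, R2, (1, 2))
(7, 0, R7, (2,))
(8, 0, R1, (1, 2))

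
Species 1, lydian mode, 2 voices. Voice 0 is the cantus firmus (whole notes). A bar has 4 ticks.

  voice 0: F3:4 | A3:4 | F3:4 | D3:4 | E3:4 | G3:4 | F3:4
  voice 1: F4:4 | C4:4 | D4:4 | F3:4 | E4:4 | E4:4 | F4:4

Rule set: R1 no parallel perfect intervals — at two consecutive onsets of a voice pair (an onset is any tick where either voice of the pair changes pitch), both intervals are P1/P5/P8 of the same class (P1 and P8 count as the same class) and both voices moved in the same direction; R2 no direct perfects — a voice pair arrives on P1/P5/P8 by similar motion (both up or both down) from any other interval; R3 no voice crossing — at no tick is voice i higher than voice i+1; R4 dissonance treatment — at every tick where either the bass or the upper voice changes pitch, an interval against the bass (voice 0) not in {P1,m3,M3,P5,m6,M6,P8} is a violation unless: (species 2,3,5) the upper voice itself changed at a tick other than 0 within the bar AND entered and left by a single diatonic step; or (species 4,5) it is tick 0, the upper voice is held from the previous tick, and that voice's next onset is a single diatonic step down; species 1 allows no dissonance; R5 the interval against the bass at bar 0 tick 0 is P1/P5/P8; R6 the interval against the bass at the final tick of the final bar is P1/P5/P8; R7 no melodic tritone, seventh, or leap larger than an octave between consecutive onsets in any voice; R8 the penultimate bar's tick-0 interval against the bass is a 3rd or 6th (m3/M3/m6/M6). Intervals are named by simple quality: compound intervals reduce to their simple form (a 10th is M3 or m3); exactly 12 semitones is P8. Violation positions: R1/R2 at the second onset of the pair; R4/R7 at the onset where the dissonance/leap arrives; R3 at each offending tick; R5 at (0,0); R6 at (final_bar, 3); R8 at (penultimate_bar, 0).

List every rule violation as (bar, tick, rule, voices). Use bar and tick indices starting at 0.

bar 0: v0=F3 v1=F4 downbeat P8
bar 1: v0=A3 v1=C4 downbeat m3
bar 2: v0=F3 v1=D4 downbeat M6
bar 3: v0=D3 v1=F3 downbeat m3
bar 4: v0=E3 v1=E4 downbeat P8
bar 5: v0=G3 v1=E4 downbeat M6
bar 6: v0=F3 v1=F4 downbeat P8
  -> R2 @ bar 4 tick 0 v(0, 1): D3/F3 m3 -> E3/E4 P8 similar
  -> R7 @ bar 4 tick 0 v(1,): F3->E4 leap 11st

(4, 0, R2, (0, 1))
(4, 0, R7, (1,))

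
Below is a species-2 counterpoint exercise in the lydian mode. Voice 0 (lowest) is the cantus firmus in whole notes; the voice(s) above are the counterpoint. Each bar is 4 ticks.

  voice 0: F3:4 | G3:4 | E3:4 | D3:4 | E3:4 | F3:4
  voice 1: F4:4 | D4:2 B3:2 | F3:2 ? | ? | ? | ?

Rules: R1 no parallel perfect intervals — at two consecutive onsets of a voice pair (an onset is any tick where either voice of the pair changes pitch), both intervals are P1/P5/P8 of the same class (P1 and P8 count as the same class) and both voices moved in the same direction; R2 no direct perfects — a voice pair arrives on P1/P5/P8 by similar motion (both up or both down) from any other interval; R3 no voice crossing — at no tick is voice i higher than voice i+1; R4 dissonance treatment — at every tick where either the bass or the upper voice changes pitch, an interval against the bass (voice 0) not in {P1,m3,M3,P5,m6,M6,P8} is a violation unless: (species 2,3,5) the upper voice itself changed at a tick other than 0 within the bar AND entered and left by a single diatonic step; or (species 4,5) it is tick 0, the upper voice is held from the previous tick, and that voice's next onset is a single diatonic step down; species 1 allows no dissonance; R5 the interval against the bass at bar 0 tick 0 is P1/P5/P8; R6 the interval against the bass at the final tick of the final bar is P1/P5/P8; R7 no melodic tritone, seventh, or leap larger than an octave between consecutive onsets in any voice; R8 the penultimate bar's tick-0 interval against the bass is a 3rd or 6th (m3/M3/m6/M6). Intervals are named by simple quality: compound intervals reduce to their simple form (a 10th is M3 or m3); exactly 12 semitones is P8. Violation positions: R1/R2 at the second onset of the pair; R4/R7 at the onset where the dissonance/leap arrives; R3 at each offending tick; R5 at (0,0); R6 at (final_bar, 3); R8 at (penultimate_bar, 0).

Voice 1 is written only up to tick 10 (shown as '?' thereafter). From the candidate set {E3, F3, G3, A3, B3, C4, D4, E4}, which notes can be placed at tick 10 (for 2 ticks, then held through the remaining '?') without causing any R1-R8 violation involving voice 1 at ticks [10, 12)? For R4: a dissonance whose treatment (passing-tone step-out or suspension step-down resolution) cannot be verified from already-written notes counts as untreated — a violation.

{C4, E3, F3, G3}

E3: legal
F3: legal
G3: legal
A3: violates R4
B3: violates R7
C4: legal
D4: violates R4
E4: violates R7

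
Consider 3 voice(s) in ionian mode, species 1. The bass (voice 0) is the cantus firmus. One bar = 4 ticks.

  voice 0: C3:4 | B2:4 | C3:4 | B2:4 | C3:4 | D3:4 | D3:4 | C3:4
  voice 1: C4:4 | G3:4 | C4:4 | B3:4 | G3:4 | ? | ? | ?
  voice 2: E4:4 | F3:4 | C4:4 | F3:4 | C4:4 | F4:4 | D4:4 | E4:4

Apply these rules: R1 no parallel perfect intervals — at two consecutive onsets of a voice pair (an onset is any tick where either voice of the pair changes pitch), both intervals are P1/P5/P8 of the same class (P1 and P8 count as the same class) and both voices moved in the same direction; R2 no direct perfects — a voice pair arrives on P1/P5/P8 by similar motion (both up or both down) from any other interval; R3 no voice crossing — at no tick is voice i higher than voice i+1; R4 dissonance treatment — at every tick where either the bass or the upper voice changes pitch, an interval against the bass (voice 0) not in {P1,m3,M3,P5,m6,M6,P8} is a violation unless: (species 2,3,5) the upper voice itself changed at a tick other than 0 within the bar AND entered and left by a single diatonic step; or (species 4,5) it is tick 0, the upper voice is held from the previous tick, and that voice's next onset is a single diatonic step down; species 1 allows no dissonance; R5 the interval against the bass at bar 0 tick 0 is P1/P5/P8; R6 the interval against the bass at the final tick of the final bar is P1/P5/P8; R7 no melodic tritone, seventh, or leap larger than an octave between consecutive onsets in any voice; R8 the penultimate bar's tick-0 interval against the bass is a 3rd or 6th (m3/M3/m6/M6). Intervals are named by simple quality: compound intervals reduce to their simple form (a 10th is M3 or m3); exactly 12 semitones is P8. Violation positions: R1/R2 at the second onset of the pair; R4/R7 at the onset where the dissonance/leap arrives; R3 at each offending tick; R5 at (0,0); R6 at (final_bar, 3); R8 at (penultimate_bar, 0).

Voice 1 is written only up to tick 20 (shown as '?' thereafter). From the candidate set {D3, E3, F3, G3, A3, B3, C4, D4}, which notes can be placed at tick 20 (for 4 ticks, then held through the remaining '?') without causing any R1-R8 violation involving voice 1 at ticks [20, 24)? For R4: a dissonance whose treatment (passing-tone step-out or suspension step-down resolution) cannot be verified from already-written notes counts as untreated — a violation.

{B3, D3, F3}

D3: legal
E3: violates R4
F3: legal
G3: violates R4
A3: violates R1
B3: legal
C4: violates R4
D4: violates R2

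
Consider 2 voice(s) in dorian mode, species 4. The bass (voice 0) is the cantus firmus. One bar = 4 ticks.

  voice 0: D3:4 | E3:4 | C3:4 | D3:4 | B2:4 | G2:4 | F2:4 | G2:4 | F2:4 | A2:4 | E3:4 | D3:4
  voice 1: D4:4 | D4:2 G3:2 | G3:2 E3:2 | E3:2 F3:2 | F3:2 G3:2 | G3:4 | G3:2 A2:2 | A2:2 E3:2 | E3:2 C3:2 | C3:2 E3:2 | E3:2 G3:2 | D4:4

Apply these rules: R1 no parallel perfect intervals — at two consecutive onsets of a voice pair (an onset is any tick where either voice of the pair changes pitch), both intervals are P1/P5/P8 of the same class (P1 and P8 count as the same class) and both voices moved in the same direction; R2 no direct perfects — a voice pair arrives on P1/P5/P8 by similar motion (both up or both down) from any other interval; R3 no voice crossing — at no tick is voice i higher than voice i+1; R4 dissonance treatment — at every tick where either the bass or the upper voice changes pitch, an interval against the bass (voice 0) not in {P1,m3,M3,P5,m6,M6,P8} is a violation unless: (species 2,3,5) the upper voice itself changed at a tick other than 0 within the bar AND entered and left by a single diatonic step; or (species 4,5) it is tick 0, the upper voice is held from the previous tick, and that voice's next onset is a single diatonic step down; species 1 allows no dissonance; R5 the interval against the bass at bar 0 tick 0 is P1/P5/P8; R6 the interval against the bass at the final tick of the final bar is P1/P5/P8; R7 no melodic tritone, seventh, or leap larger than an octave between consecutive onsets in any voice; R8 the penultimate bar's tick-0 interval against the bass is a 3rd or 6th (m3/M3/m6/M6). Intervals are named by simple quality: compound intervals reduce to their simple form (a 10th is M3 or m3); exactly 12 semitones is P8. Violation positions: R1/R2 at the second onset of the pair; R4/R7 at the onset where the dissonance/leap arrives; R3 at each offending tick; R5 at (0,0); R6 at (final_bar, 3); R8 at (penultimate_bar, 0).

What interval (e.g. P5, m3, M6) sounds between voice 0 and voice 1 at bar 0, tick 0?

voice 0=D3 voice 1=D4 -> P8

P8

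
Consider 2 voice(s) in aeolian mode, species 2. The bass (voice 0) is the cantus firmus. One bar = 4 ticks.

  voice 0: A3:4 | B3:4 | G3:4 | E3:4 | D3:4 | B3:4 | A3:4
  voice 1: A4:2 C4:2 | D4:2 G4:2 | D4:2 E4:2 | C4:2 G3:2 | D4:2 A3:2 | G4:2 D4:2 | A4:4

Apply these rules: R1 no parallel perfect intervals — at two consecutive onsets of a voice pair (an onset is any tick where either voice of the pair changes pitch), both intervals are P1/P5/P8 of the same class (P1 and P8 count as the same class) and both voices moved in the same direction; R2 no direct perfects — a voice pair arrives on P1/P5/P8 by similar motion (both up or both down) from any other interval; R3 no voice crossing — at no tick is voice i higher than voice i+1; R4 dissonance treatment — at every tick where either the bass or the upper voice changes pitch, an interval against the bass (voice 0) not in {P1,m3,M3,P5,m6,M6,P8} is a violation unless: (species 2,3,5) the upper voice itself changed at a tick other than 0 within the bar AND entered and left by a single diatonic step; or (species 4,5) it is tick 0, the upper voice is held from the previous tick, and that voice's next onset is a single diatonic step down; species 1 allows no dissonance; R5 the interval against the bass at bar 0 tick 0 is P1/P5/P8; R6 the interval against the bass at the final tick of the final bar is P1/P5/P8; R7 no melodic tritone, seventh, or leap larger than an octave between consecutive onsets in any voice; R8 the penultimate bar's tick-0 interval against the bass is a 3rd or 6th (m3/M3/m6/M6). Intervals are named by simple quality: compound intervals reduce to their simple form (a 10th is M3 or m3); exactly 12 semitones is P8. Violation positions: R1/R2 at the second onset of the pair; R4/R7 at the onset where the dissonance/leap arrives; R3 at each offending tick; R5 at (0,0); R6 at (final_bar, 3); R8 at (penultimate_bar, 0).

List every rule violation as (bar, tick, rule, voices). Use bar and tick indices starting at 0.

bar 0: v0=A3 v1=A4 downbeat P8
bar 1: v0=B3 v1=D4 downbeat m3
bar 2: v0=G3 v1=D4 downbeat P5
bar 3: v0=E3 v1=C4 downbeat m6
bar 4: v0=D3 v1=D4 downbeat P8
bar 5: v0=B3 v1=G4 downbeat m6
bar 6: v0=A3 v1=A4 downbeat P8
  -> R2 @ bar 2 tick 0 v(0, 1): B3/G4 m6 -> G3/D4 P5 similar
  -> R7 @ bar 5 tick 0 v(1,): A3->G4 leap 10st

(2, 0, R2, (0, 1))
(5, 0, R7, (1,))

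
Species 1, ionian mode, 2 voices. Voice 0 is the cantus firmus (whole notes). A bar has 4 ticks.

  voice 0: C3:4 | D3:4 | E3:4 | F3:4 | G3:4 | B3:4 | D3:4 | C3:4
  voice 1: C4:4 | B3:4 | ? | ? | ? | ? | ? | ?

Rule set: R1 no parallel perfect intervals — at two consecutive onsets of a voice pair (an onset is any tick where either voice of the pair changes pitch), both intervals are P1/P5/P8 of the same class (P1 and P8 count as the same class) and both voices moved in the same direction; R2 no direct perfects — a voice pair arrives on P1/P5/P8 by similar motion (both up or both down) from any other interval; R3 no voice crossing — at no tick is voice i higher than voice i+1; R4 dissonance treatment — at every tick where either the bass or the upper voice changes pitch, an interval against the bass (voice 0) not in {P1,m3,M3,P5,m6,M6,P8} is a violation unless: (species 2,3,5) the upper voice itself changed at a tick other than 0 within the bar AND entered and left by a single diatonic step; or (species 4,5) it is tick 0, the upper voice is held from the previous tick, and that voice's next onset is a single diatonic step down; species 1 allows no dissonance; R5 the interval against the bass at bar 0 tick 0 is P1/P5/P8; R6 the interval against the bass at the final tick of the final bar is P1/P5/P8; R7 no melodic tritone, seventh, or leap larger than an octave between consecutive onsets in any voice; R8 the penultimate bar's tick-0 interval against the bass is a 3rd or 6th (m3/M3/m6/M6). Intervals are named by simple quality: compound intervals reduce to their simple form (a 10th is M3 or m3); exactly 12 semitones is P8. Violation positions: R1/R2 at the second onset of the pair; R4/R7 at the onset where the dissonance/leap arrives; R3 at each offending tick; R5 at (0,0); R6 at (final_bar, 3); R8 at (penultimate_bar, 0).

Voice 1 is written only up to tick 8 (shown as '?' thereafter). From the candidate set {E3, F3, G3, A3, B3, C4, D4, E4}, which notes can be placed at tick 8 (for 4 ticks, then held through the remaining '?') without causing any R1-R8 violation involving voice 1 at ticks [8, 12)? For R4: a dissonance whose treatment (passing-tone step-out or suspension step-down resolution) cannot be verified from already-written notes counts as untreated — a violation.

E3: legal
F3: violates R4,R7
G3: legal
A3: violates R4
B3: legal
C4: legal
D4: violates R4
E4: violates R2

{B3, C4, E3, G3}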